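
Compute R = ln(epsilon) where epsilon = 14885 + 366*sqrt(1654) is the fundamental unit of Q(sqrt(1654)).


epsilon = 14885 + 366*sqrt(1654)
= 29770.0000
R = ln(29770.0000)
= 10.3013

10.3013


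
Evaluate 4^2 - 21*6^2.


x^2 - d*y^2
= 4^2 - 21*6^2
= 16 - 756
= -740

-740


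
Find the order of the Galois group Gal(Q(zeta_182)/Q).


|Gal(Q(zeta_182)/Q)| = phi(182)
= 72

72


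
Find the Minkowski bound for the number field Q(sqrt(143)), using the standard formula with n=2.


d = 143, d mod 4 = 3, so disc(K) = 4d = 572; |disc(K)| = 572
Real quadratic field, so n = 2, s = r2 = 0, r1 = 2
M = (n!/n^n) * (4/pi)^s * sqrt(|disc(K)|) = (2!/2^2) * (4/pi)^0 * sqrt(572)
= 0.5 * 1.000000 * 23.916521
= 11.9583

11.9583


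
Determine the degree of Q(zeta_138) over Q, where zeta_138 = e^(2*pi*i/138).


The degree equals Euler's totient phi(138).
138 = 2 * 3 * 23
phi(138) = 44

44


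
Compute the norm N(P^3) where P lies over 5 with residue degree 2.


N(P^a) = p^(a*f)
= 5^(3*2)
= 5^6
= 15625

15625


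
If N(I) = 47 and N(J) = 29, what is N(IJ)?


N(IJ) = N(I) * N(J)
= 47 * 29
= 1363

1363


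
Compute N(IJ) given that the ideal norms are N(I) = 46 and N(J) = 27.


N(IJ) = N(I) * N(J)
= 46 * 27
= 1242

1242


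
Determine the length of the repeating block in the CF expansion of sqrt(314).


Run the CF algorithm for sqrt(314).
a_0 = floor(sqrt(314)) = 17; set m_0=0, q_0=1.
Recurrence: m' = q*a - m,  q' = (d - m'^2)/q,  a' = floor((a_0 + m')/q').
  step 1: m=17, q=25, a=1
  step 2: m=8, q=10, a=2
  step 3: m=12, q=17, a=1
  step 4: m=5, q=17, a=1
  step 5: m=12, q=10, a=2
  step 6: m=8, q=25, a=1
  step 7: m=17, q=1, a=34
a_7 = 2*a_0 = 34, so the period closes here.
sqrt(314) = [17; 1, 2, 1, 1, 2, 1, 34]
Period length = 7

7


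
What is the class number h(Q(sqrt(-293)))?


K = Q(sqrt(-293)). d mod 4 = 3, so D = disc(K) = 4d = -1172
h(K) equals the number of primitive reduced positive-definite forms (a, b, c) = a*x^2 + b*x*y + c*y^2 with b^2 - 4ac = D,
where reduced means |b| <= a <= c, with b >= 0 whenever |b| = a or a = c, and primitive means gcd(a, b, c) = 1.
Reduced forces 3a^2 <= |D| = 1172, so 1 <= a <= 19; b must have the parity of D, and c = (b^2 - D)/(4a) must be an integer >= a.
Enumerate a = 1..19, b in [-a, a]:
  a=1: (1, 0, 293)  [1]
  a=2: (2, 2, 147)  [1]
  a=3: (3, -2, 98), (3, 2, 98)  [2]
  a=4..5: none
  a=6: (6, -2, 49), (6, 2, 49)  [2]
  a=7: (7, -2, 42), (7, 2, 42)  [2]
  a=8: none
  a=9: (9, -4, 33), (9, 4, 33)  [2]
  a=10: none
  a=11: (11, -4, 27), (11, 4, 27)  [2]
  a=12..13: none
  a=14: (14, -2, 21), (14, 2, 21)  [2]
  a=15..16: none
  a=17: (17, -16, 21), (17, 16, 21)  [2]
  a=18: (18, -14, 19), (18, 14, 19)  [2]
  a=19: none
Total reduced forms: 1 + 1 + 2 + 2 + 2 + 2 + 2 + 2 + 2 + 2 = 18
h = 18

18


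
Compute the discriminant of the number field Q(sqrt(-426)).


For K = Q(sqrt(d)) with d squarefree: disc(K) = d if d = 1 mod 4, and disc(K) = 4d if d = 2 or 3 mod 4.
Here d = -426, and d mod 4 = 2.
d = 2 mod 4, not 1 (O_K = Z[sqrt(d)]), so disc(K) = 4d = 4 * (-426) = -1704

-1704


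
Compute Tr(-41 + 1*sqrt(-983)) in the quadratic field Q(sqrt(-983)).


Tr(a + b*sqrt(d)) = (a + b*sqrt(d)) + (a - b*sqrt(d)) = 2a
= 2 * (-41)
= -82

-82


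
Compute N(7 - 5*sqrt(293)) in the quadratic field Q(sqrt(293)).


N(a + b*sqrt(d)) = a^2 - d*b^2
= (7)^2 - (293)*(-5)^2
= 49 - 7325
= -7276

-7276


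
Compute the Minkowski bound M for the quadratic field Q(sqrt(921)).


d = 921, d mod 4 = 1, so disc(K) = d = 921; |disc(K)| = 921
Real quadratic field, so n = 2, s = r2 = 0, r1 = 2
M = (n!/n^n) * (4/pi)^s * sqrt(|disc(K)|) = (2!/2^2) * (4/pi)^0 * sqrt(921)
= 0.5 * 1.000000 * 30.347982
= 15.1740

15.1740


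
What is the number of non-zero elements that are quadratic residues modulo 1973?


For prime p, the number of non-zero quadratic residues is (p-1)/2.
= (1973-1)/2
= 986

986


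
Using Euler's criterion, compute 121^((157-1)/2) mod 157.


p = 157 is prime and the exponent is (p-1)/2 = 78, so by Euler's criterion 121^78 = (121/157) = +1 or -1 mod 157.
Compute by square-and-multiply:
  78 = 64 + 8 + 4 + 2 (binary 1001110)
  Repeated squaring mod 157: 121^1 = 121, 121^2 = 40, 121^4 = 30, 121^8 = 115, 121^16 = 37, 121^32 = 113, 121^64 = 52
  121^78 = 121^64 * 121^8 * 121^4 * 121^2 = 52 * 115 * 30 * 40 mod 157
    52 * 115 = 5980 = 14 mod 157
    14 * 30 = 420 = 106 mod 157
    106 * 40 = 4240 = 1 mod 157
  121^78 = 1 mod 157
Result 1: 121 is a quadratic residue mod 157.
121^78 mod 157 = 1

1


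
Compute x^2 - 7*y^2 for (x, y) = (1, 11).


x^2 - d*y^2
= 1^2 - 7*11^2
= 1 - 847
= -846

-846


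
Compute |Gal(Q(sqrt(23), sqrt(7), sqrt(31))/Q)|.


The 3 square roots of distinct primes are multiplicatively independent over Q,
so [K:Q] = 2^3 and Gal(K/Q) is isomorphic to (Z/2Z)^3.
|Gal| = 2^3 = 8

8


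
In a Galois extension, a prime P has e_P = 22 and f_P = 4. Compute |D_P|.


|D_P| = e * f
= 22 * 4
= 88

88


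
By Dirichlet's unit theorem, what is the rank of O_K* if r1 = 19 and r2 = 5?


By Dirichlet's unit theorem:
rank = r1 + r2 - 1
= 19 + 5 - 1
= 23

23


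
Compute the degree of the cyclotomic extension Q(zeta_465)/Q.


The degree equals Euler's totient phi(465).
465 = 3 * 5 * 31
phi(465) = 240

240


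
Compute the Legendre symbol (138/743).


p = 743 is prime, so compute (138/743) with the reciprocity algorithm (Jacobi-symbol steps: pull out 2s via (2/n), flip via reciprocity, reduce):
  pull out 2: (2/743) = +1  (since 743 mod 8 = 7)
  reciprocity: (69/743) -> +(743/69)
  reduce: (53/69)
  reciprocity: (53/69) -> +(69/53)
  reduce: (16/53)
  pull out 2: (2/53) = -1  (since 53 mod 8 = 5)
  pull out 2: (2/53) = -1  (since 53 mod 8 = 5)
  pull out 2: (2/53) = -1  (since 53 mod 8 = 5)
  pull out 2: (2/53) = -1  (since 53 mod 8 = 5)
  (1/53) = 1
Product of signs = 1
(138/743) = 1

1


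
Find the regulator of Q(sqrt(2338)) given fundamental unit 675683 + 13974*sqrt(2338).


epsilon = 675683 + 13974*sqrt(2338)
= 1.3514e+06
R = ln(1.3514e+06)
= 14.1166

14.1166


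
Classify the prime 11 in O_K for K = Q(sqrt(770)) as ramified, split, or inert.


K = Q(sqrt(770)). Since d mod 4 = 2, disc(K) = 3080.
Check p | disc: 3080 mod 11 = 0.
p divides disc, so p ramifies: (p) = P^2 with e=2, f=1, g=1.
Therefore p is ramified.

ramified


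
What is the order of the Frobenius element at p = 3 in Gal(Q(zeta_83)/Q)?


The Frobenius at p in Gal(Q(zeta_n)/Q) = (Z/nZ)* is the class of p, so its order is ord_83(3), the smallest k >= 1 with 3^k = 1 mod 83.
n = 83 = 83, phi(83) = 82; the order divides phi(n).
Divisors of 82: 1, 2, 41, 82
Repeated squaring mod 83: 3^1 = 3, 3^2 = 9, 3^4 = 81, 3^8 = 4, 3^16 = 16, 3^32 = 7, 3^64 = 49
Test divisors in increasing order:
  k=1: 3^1 = 3 mod 83
  k=2: 3^2 = 9 mod 83
  k=41: 3^41 = 7 * 4 * 3 = 1 mod 83  <- first divisor giving 1
Order = 41

41


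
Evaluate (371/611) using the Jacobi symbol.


Compute (371/611) via quadratic reciprocity:
  reciprocity: (371/611) -> -(611/371)
  reduce: (240/371)
  pull out 2: (2/371) = -1  (since 371 mod 8 = 3)
  pull out 2: (2/371) = -1  (since 371 mod 8 = 3)
  pull out 2: (2/371) = -1  (since 371 mod 8 = 3)
  pull out 2: (2/371) = -1  (since 371 mod 8 = 3)
  reciprocity: (15/371) -> -(371/15)
  reduce: (11/15)
  reciprocity: (11/15) -> -(15/11)
  reduce: (4/11)
  pull out 2: (2/11) = -1  (since 11 mod 8 = 3)
  pull out 2: (2/11) = -1  (since 11 mod 8 = 3)
  (1/11) = 1
Product of signs = -1

-1


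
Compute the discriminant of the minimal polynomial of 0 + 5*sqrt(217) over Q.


The element 0 + 5*sqrt(217) has minimal polynomial:
x^2 + 0*x - 5425
Discriminant = (0)^2 - 4*(-5425)
= 0 + 21700
= 21700

21700


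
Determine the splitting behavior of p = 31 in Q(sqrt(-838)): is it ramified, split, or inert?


K = Q(sqrt(-838)). Since d mod 4 = 2, disc(K) = -3352.
Check p | disc: -3352 mod 31 = 27.
p does not divide disc. Compute Legendre symbol (d/p):
30^((31-1)/2) mod 31 = -1
(d/p) = -1, so p is inert: (p) stays prime with e=1, f=2, g=1.
Therefore p is inert.

inert


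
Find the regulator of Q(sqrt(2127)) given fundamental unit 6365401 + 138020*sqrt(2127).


epsilon = 6365401 + 138020*sqrt(2127)
= 1.2731e+07
R = ln(1.2731e+07)
= 16.3595

16.3595


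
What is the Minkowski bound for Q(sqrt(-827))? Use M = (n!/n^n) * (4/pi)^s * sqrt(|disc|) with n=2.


d = -827, d mod 4 = 1, so disc(K) = d = -827; |disc(K)| = 827
Imaginary quadratic field, so n = 2, s = r2 = 1, r1 = 0
M = (n!/n^n) * (4/pi)^s * sqrt(|disc(K)|) = (2!/2^2) * (4/pi)^1 * sqrt(827)
= 0.5 * 1.273240 * 28.757608
= 18.3077

18.3077


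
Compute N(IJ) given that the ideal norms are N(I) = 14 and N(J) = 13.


N(IJ) = N(I) * N(J)
= 14 * 13
= 182

182


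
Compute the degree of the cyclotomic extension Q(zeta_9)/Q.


The degree equals Euler's totient phi(9).
9 = 3^2
phi(9) = 6

6


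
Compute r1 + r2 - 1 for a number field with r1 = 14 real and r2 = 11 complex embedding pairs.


By Dirichlet's unit theorem:
rank = r1 + r2 - 1
= 14 + 11 - 1
= 24

24


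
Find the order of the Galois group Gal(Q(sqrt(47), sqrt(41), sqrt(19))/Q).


The 3 square roots of distinct primes are multiplicatively independent over Q,
so [K:Q] = 2^3 and Gal(K/Q) is isomorphic to (Z/2Z)^3.
|Gal| = 2^3 = 8

8


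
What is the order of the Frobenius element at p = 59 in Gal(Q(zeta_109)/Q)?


The Frobenius at p in Gal(Q(zeta_n)/Q) = (Z/nZ)* is the class of p, so its order is ord_109(59), the smallest k >= 1 with 59^k = 1 mod 109.
n = 109 = 109, phi(109) = 108; the order divides phi(n).
Divisors of 108: 1, 2, 3, 4, 6, 9, 12, 18, 27, 36, 54, 108
Repeated squaring mod 109: 59^1 = 59, 59^2 = 102, 59^4 = 49, 59^8 = 3, 59^16 = 9, 59^32 = 81, 59^64 = 21
Test divisors in increasing order:
  k=1: 59^1 = 59 mod 109
  k=2: 59^2 = 102 mod 109
  k=3: 59^3 = 102 * 59 = 23 mod 109
  k=4: 59^4 = 49 mod 109
  k=6: 59^6 = 49 * 102 = 93 mod 109
  k=9: 59^9 = 3 * 59 = 68 mod 109
  k=12: 59^12 = 3 * 49 = 38 mod 109
  k=18: 59^18 = 9 * 102 = 46 mod 109
  k=27: 59^27 = 9 * 3 * 102 * 59 = 76 mod 109
  k=36: 59^36 = 81 * 49 = 45 mod 109
  k=54: 59^54 = 81 * 9 * 49 * 102 = 108 mod 109
  k=108: 59^108 = 21 * 81 * 3 * 49 = 1 mod 109  <- first divisor giving 1
Order = 108

108


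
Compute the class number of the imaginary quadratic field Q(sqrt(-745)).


K = Q(sqrt(-745)). d mod 4 = 3, so D = disc(K) = 4d = -2980
h(K) equals the number of primitive reduced positive-definite forms (a, b, c) = a*x^2 + b*x*y + c*y^2 with b^2 - 4ac = D,
where reduced means |b| <= a <= c, with b >= 0 whenever |b| = a or a = c, and primitive means gcd(a, b, c) = 1.
Reduced forces 3a^2 <= |D| = 2980, so 1 <= a <= 31; b must have the parity of D, and c = (b^2 - D)/(4a) must be an integer >= a.
Enumerate a = 1..31, b in [-a, a]:
  a=1: (1, 0, 745)  [1]
  a=2: (2, 2, 373)  [1]
  a=3..4: none
  a=5: (5, 0, 149)  [1]
  a=6: none
  a=7: (7, -4, 107), (7, 4, 107)  [2]
  a=8..9: none
  a=10: (10, 10, 77)  [1]
  a=11: (11, -10, 70), (11, 10, 70)  [2]
  a=12: none
  a=13: (13, -6, 58), (13, 6, 58)  [2]
  a=14: (14, -10, 55), (14, 10, 55)  [2]
  a=15..21: none
  a=22: (22, -10, 35), (22, 10, 35)  [2]
  a=23..25: none
  a=26: (26, -6, 29), (26, 6, 29)  [2]
  a=27..31: none
Total reduced forms: 1 + 1 + 1 + 2 + 1 + 2 + 2 + 2 + 2 + 2 = 16
h = 16

16


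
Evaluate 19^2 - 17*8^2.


x^2 - d*y^2
= 19^2 - 17*8^2
= 361 - 1088
= -727

-727


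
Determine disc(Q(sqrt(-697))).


For K = Q(sqrt(d)) with d squarefree: disc(K) = d if d = 1 mod 4, and disc(K) = 4d if d = 2 or 3 mod 4.
Here d = -697, and d mod 4 = 3.
d = 3 mod 4, not 1 (O_K = Z[sqrt(d)]), so disc(K) = 4d = 4 * (-697) = -2788

-2788


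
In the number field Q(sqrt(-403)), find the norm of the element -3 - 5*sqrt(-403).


N(a + b*sqrt(d)) = a^2 - d*b^2
= (-3)^2 - (-403)*(-5)^2
= 9 + 10075
= 10084

10084


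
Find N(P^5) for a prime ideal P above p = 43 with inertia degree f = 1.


N(P^a) = p^(a*f)
= 43^(5*1)
= 43^5
= 147008443

147008443


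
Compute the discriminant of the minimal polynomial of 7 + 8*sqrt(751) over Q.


The element 7 + 8*sqrt(751) has minimal polynomial:
x^2 - 14*x - 48015
Discriminant = (-14)^2 - 4*(-48015)
= 196 + 192060
= 192256

192256


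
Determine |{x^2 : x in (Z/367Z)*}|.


For prime p, the number of non-zero quadratic residues is (p-1)/2.
= (367-1)/2
= 183

183


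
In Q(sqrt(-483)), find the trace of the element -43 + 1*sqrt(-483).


Tr(a + b*sqrt(d)) = (a + b*sqrt(d)) + (a - b*sqrt(d)) = 2a
= 2 * (-43)
= -86

-86


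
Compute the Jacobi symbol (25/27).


Compute (25/27) via quadratic reciprocity:
  reciprocity: (25/27) -> +(27/25)
  reduce: (2/25)
  pull out 2: (2/25) = +1  (since 25 mod 8 = 1)
  (1/25) = 1
Product of signs = 1

1


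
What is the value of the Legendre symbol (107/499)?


p = 499 is prime, so compute (107/499) with the reciprocity algorithm (Jacobi-symbol steps: pull out 2s via (2/n), flip via reciprocity, reduce):
  reciprocity: (107/499) -> -(499/107)
  reduce: (71/107)
  reciprocity: (71/107) -> -(107/71)
  reduce: (36/71)
  pull out 2: (2/71) = +1  (since 71 mod 8 = 7)
  pull out 2: (2/71) = +1  (since 71 mod 8 = 7)
  reciprocity: (9/71) -> +(71/9)
  reduce: (8/9)
  pull out 2: (2/9) = +1  (since 9 mod 8 = 1)
  pull out 2: (2/9) = +1  (since 9 mod 8 = 1)
  pull out 2: (2/9) = +1  (since 9 mod 8 = 1)
  (1/9) = 1
Product of signs = 1
(107/499) = 1

1


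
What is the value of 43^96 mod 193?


p = 193 is prime and the exponent is (p-1)/2 = 96, so by Euler's criterion 43^96 = (43/193) = +1 or -1 mod 193.
Compute by square-and-multiply:
  96 = 64 + 32 (binary 1100000)
  Repeated squaring mod 193: 43^1 = 43, 43^2 = 112, 43^4 = 192, 43^8 = 1, 43^16 = 1, 43^32 = 1, 43^64 = 1
  43^96 = 43^64 * 43^32 = 1 * 1 mod 193
    1 * 1 = 1 = 1 mod 193
  43^96 = 1 mod 193
Result 1: 43 is a quadratic residue mod 193.
43^96 mod 193 = 1

1


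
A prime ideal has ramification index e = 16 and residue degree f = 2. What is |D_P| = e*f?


|D_P| = e * f
= 16 * 2
= 32

32


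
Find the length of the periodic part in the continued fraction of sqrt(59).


Run the CF algorithm for sqrt(59).
a_0 = floor(sqrt(59)) = 7; set m_0=0, q_0=1.
Recurrence: m' = q*a - m,  q' = (d - m'^2)/q,  a' = floor((a_0 + m')/q').
  step 1: m=7, q=10, a=1
  step 2: m=3, q=5, a=2
  step 3: m=7, q=2, a=7
  step 4: m=7, q=5, a=2
  step 5: m=3, q=10, a=1
  step 6: m=7, q=1, a=14
a_6 = 2*a_0 = 14, so the period closes here.
sqrt(59) = [7; 1, 2, 7, 2, 1, 14]
Period length = 6

6


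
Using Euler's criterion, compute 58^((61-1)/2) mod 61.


p = 61 is prime and the exponent is (p-1)/2 = 30, so by Euler's criterion 58^30 = (58/61) = +1 or -1 mod 61.
Compute by square-and-multiply:
  30 = 16 + 8 + 4 + 2 (binary 11110)
  Repeated squaring mod 61: 58^1 = 58, 58^2 = 9, 58^4 = 20, 58^8 = 34, 58^16 = 58
  58^30 = 58^16 * 58^8 * 58^4 * 58^2 = 58 * 34 * 20 * 9 mod 61
    58 * 34 = 1972 = 20 mod 61
    20 * 20 = 400 = 34 mod 61
    34 * 9 = 306 = 1 mod 61
  58^30 = 1 mod 61
Result 1: 58 is a quadratic residue mod 61.
58^30 mod 61 = 1

1


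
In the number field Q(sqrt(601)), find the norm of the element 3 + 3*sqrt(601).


N(a + b*sqrt(d)) = a^2 - d*b^2
= (3)^2 - (601)*(3)^2
= 9 - 5409
= -5400

-5400


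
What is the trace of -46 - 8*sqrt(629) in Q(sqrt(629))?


Tr(a + b*sqrt(d)) = (a + b*sqrt(d)) + (a - b*sqrt(d)) = 2a
= 2 * (-46)
= -92

-92


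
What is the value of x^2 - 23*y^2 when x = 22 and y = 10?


x^2 - d*y^2
= 22^2 - 23*10^2
= 484 - 2300
= -1816

-1816


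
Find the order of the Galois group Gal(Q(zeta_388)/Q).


|Gal(Q(zeta_388)/Q)| = phi(388)
= 192

192


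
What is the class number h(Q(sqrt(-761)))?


K = Q(sqrt(-761)). d mod 4 = 3, so D = disc(K) = 4d = -3044
h(K) equals the number of primitive reduced positive-definite forms (a, b, c) = a*x^2 + b*x*y + c*y^2 with b^2 - 4ac = D,
where reduced means |b| <= a <= c, with b >= 0 whenever |b| = a or a = c, and primitive means gcd(a, b, c) = 1.
Reduced forces 3a^2 <= |D| = 3044, so 1 <= a <= 31; b must have the parity of D, and c = (b^2 - D)/(4a) must be an integer >= a.
Enumerate a = 1..31, b in [-a, a]:
  a=1: (1, 0, 761)  [1]
  a=2: (2, 2, 381)  [1]
  a=3: (3, -2, 254), (3, 2, 254)  [2]
  a=4: none
  a=5: (5, -4, 153), (5, 4, 153)  [2]
  a=6: (6, -2, 127), (6, 2, 127)  [2]
  a=7: (7, -6, 110), (7, 6, 110)  [2]
  a=8: none
  a=9: (9, -4, 85), (9, 4, 85)  [2]
  a=10: (10, -6, 77), (10, 6, 77)  [2]
  a=11: (11, -6, 70), (11, 6, 70)  [2]
  a=12..13: none
  a=14: (14, -6, 55), (14, 6, 55)  [2]
  a=15: (15, -14, 54), (15, -4, 51), (15, 4, 51), (15, 14, 54)  [4]
  a=16: none
  a=17: (17, -4, 45), (17, 4, 45)  [2]
  a=18: (18, -14, 45), (18, 14, 45)  [2]
  a=19..20: none
  a=21: (21, -20, 41), (21, -8, 37), (21, 8, 37), (21, 20, 41)  [4]
  a=22: (22, -6, 35), (22, 6, 35)  [2]
  a=23..24: none
  a=25: (25, -16, 33), (25, 16, 33)  [2]
  a=26: none
  a=27: (27, -14, 30), (27, 14, 30)  [2]
  a=28: none
  a=29: (29, -28, 33), (29, 28, 33)  [2]
  a=30: (30, -26, 31), (30, 26, 31)  [2]
  a=31: none
Total reduced forms: 1 + 1 + 2 + 2 + 2 + 2 + 2 + 2 + 2 + 2 + 4 + 2 + 2 + 4 + 2 + 2 + 2 + 2 + 2 = 40
h = 40

40


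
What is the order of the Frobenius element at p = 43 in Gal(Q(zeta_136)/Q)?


The Frobenius at p in Gal(Q(zeta_n)/Q) = (Z/nZ)* is the class of p, so its order is ord_136(43), the smallest k >= 1 with 43^k = 1 mod 136.
n = 136 = 2^3 * 17, phi(136) = 64; the order divides phi(n).
Divisors of 64: 1, 2, 4, 8, 16, 32, 64
Repeated squaring mod 136: 43^1 = 43, 43^2 = 81, 43^4 = 33, 43^8 = 1, 43^16 = 1, 43^32 = 1, 43^64 = 1
Test divisors in increasing order:
  k=1: 43^1 = 43 mod 136
  k=2: 43^2 = 81 mod 136
  k=4: 43^4 = 33 mod 136
  k=8: 43^8 = 1 mod 136  <- first divisor giving 1
Order = 8

8


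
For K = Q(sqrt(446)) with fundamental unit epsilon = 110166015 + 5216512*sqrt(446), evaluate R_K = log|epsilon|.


epsilon = 110166015 + 5216512*sqrt(446)
= 2.2033e+08
R = ln(2.2033e+08)
= 19.2106

19.2106


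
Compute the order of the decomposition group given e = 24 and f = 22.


|D_P| = e * f
= 24 * 22
= 528

528


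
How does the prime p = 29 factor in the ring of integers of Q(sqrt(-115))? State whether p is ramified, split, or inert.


K = Q(sqrt(-115)). Since d mod 4 = 1, disc(K) = -115.
Check p | disc: -115 mod 29 = 1.
p does not divide disc. Compute Legendre symbol (d/p):
1^((29-1)/2) mod 29 = 1
(d/p) = 1, so p splits: (p) = P*P' with e=1, f=1, g=2.
Therefore p is split.

split


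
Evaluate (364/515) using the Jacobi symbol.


Compute (364/515) via quadratic reciprocity:
  pull out 2: (2/515) = -1  (since 515 mod 8 = 3)
  pull out 2: (2/515) = -1  (since 515 mod 8 = 3)
  reciprocity: (91/515) -> -(515/91)
  reduce: (60/91)
  pull out 2: (2/91) = -1  (since 91 mod 8 = 3)
  pull out 2: (2/91) = -1  (since 91 mod 8 = 3)
  reciprocity: (15/91) -> -(91/15)
  reduce: (1/15)
  (1/15) = 1
Product of signs = 1

1


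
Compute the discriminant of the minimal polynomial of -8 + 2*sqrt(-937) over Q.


The element -8 + 2*sqrt(-937) has minimal polynomial:
x^2 + 16*x + 3812
Discriminant = (16)^2 - 4*(3812)
= 256 - 15248
= -14992

-14992


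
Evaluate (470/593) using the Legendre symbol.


p = 593 is prime, so compute (470/593) with the reciprocity algorithm (Jacobi-symbol steps: pull out 2s via (2/n), flip via reciprocity, reduce):
  pull out 2: (2/593) = +1  (since 593 mod 8 = 1)
  reciprocity: (235/593) -> +(593/235)
  reduce: (123/235)
  reciprocity: (123/235) -> -(235/123)
  reduce: (112/123)
  pull out 2: (2/123) = -1  (since 123 mod 8 = 3)
  pull out 2: (2/123) = -1  (since 123 mod 8 = 3)
  pull out 2: (2/123) = -1  (since 123 mod 8 = 3)
  pull out 2: (2/123) = -1  (since 123 mod 8 = 3)
  reciprocity: (7/123) -> -(123/7)
  reduce: (4/7)
  pull out 2: (2/7) = +1  (since 7 mod 8 = 7)
  pull out 2: (2/7) = +1  (since 7 mod 8 = 7)
  (1/7) = 1
Product of signs = 1
(470/593) = 1

1


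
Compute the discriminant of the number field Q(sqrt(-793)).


For K = Q(sqrt(d)) with d squarefree: disc(K) = d if d = 1 mod 4, and disc(K) = 4d if d = 2 or 3 mod 4.
Here d = -793, and d mod 4 = 3.
d = 3 mod 4, not 1 (O_K = Z[sqrt(d)]), so disc(K) = 4d = 4 * (-793) = -3172

-3172


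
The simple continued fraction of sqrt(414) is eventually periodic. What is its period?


Run the CF algorithm for sqrt(414).
a_0 = floor(sqrt(414)) = 20; set m_0=0, q_0=1.
Recurrence: m' = q*a - m,  q' = (d - m'^2)/q,  a' = floor((a_0 + m')/q').
  step 1: m=20, q=14, a=2
  step 2: m=8, q=25, a=1
  step 3: m=17, q=5, a=7
  step 4: m=18, q=18, a=2
  step 5: m=18, q=5, a=7
  step 6: m=17, q=25, a=1
  step 7: m=8, q=14, a=2
  step 8: m=20, q=1, a=40
a_8 = 2*a_0 = 40, so the period closes here.
sqrt(414) = [20; 2, 1, 7, 2, 7, 1, 2, 40]
Period length = 8

8


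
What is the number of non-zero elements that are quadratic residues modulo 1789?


For prime p, the number of non-zero quadratic residues is (p-1)/2.
= (1789-1)/2
= 894

894


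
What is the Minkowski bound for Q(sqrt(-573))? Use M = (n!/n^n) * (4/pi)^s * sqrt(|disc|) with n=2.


d = -573, d mod 4 = 3, so disc(K) = 4d = -2292; |disc(K)| = 2292
Imaginary quadratic field, so n = 2, s = r2 = 1, r1 = 0
M = (n!/n^n) * (4/pi)^s * sqrt(|disc(K)|) = (2!/2^2) * (4/pi)^1 * sqrt(2292)
= 0.5 * 1.273240 * 47.874837
= 30.4781

30.4781


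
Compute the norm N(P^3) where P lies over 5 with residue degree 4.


N(P^a) = p^(a*f)
= 5^(3*4)
= 5^12
= 244140625

244140625


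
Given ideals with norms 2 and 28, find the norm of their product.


N(IJ) = N(I) * N(J)
= 2 * 28
= 56

56


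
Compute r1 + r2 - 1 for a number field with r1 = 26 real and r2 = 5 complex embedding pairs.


By Dirichlet's unit theorem:
rank = r1 + r2 - 1
= 26 + 5 - 1
= 30

30


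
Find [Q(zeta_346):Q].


The degree equals Euler's totient phi(346).
346 = 2 * 173
phi(346) = 172

172


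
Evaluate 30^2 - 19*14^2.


x^2 - d*y^2
= 30^2 - 19*14^2
= 900 - 3724
= -2824

-2824


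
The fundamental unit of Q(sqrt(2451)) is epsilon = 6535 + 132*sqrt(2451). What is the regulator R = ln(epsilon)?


epsilon = 6535 + 132*sqrt(2451)
= 13069.9999
R = ln(13069.9999)
= 9.4781

9.4781


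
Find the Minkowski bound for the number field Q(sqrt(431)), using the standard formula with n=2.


d = 431, d mod 4 = 3, so disc(K) = 4d = 1724; |disc(K)| = 1724
Real quadratic field, so n = 2, s = r2 = 0, r1 = 2
M = (n!/n^n) * (4/pi)^s * sqrt(|disc(K)|) = (2!/2^2) * (4/pi)^0 * sqrt(1724)
= 0.5 * 1.000000 * 41.521079
= 20.7605

20.7605


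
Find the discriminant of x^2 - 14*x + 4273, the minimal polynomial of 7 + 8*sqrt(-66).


The element 7 + 8*sqrt(-66) has minimal polynomial:
x^2 - 14*x + 4273
Discriminant = (-14)^2 - 4*(4273)
= 196 - 17092
= -16896

-16896


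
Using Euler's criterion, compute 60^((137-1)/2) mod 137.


p = 137 is prime and the exponent is (p-1)/2 = 68, so by Euler's criterion 60^68 = (60/137) = +1 or -1 mod 137.
Compute by square-and-multiply:
  68 = 64 + 4 (binary 1000100)
  Repeated squaring mod 137: 60^1 = 60, 60^2 = 38, 60^4 = 74, 60^8 = 133, 60^16 = 16, 60^32 = 119, 60^64 = 50
  60^68 = 60^64 * 60^4 = 50 * 74 mod 137
    50 * 74 = 3700 = 1 mod 137
  60^68 = 1 mod 137
Result 1: 60 is a quadratic residue mod 137.
60^68 mod 137 = 1

1


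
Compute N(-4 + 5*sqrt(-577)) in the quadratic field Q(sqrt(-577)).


N(a + b*sqrt(d)) = a^2 - d*b^2
= (-4)^2 - (-577)*(5)^2
= 16 + 14425
= 14441

14441


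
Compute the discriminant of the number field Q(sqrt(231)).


For K = Q(sqrt(d)) with d squarefree: disc(K) = d if d = 1 mod 4, and disc(K) = 4d if d = 2 or 3 mod 4.
Here d = 231, and d mod 4 = 3.
d = 3 mod 4, not 1 (O_K = Z[sqrt(d)]), so disc(K) = 4d = 4 * (231) = 924

924


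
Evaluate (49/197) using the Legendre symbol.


p = 197 is prime, so compute (49/197) with the reciprocity algorithm (Jacobi-symbol steps: pull out 2s via (2/n), flip via reciprocity, reduce):
  reciprocity: (49/197) -> +(197/49)
  reduce: (1/49)
  (1/49) = 1
Product of signs = 1
(49/197) = 1

1


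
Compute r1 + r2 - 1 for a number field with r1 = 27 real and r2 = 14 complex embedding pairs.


By Dirichlet's unit theorem:
rank = r1 + r2 - 1
= 27 + 14 - 1
= 40

40


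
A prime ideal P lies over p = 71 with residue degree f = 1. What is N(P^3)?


N(P^a) = p^(a*f)
= 71^(3*1)
= 71^3
= 357911

357911


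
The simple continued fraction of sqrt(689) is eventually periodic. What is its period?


Run the CF algorithm for sqrt(689).
a_0 = floor(sqrt(689)) = 26; set m_0=0, q_0=1.
Recurrence: m' = q*a - m,  q' = (d - m'^2)/q,  a' = floor((a_0 + m')/q').
  step 1: m=26, q=13, a=4
  step 2: m=26, q=1, a=52
a_2 = 2*a_0 = 52, so the period closes here.
sqrt(689) = [26; 4, 52]
Period length = 2

2


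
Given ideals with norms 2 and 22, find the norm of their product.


N(IJ) = N(I) * N(J)
= 2 * 22
= 44

44


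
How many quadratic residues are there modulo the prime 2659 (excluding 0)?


For prime p, the number of non-zero quadratic residues is (p-1)/2.
= (2659-1)/2
= 1329

1329


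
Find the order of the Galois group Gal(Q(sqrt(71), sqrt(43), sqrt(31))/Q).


The 3 square roots of distinct primes are multiplicatively independent over Q,
so [K:Q] = 2^3 and Gal(K/Q) is isomorphic to (Z/2Z)^3.
|Gal| = 2^3 = 8

8


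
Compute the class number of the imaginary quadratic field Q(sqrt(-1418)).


K = Q(sqrt(-1418)). d mod 4 = 2, so D = disc(K) = 4d = -5672
h(K) equals the number of primitive reduced positive-definite forms (a, b, c) = a*x^2 + b*x*y + c*y^2 with b^2 - 4ac = D,
where reduced means |b| <= a <= c, with b >= 0 whenever |b| = a or a = c, and primitive means gcd(a, b, c) = 1.
Reduced forces 3a^2 <= |D| = 5672, so 1 <= a <= 43; b must have the parity of D, and c = (b^2 - D)/(4a) must be an integer >= a.
Enumerate a = 1..43, b in [-a, a]:
  a=1: (1, 0, 1418)  [1]
  a=2: (2, 0, 709)  [1]
  a=3: (3, -2, 473), (3, 2, 473)  [2]
  a=4..5: none
  a=6: (6, -4, 237), (6, 4, 237)  [2]
  a=7..8: none
  a=9: (9, -4, 158), (9, 4, 158)  [2]
  a=10: none
  a=11: (11, -2, 129), (11, 2, 129)  [2]
  a=12: none
  a=13: (13, -10, 111), (13, 10, 111)  [2]
  a=14..17: none
  a=18: (18, -4, 79), (18, 4, 79)  [2]
  a=19: (19, -16, 78), (19, 16, 78)  [2]
  a=20..21: none
  a=22: (22, -20, 69), (22, 20, 69)  [2]
  a=23: (23, -20, 66), (23, 20, 66)  [2]
  a=24..25: none
  a=26: (26, -16, 57), (26, 16, 57)  [2]
  a=27: (27, -22, 57), (27, 22, 57)  [2]
  a=28..30: none
  a=31: (31, -30, 53), (31, 30, 53)  [2]
  a=32: none
  a=33: (33, -20, 46), (33, -2, 43), (33, 2, 43), (33, 20, 46)  [4]
  a=34..36: none
  a=37: (37, -10, 39), (37, 10, 39)  [2]
  a=38: (38, -16, 39), (38, 16, 39)  [2]
  a=39..43: none
Total reduced forms: 1 + 1 + 2 + 2 + 2 + 2 + 2 + 2 + 2 + 2 + 2 + 2 + 2 + 2 + 4 + 2 + 2 = 34
h = 34

34


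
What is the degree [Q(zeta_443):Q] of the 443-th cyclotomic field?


The degree equals Euler's totient phi(443).
443 = 443
phi(443) = 442

442


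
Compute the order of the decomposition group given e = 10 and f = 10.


|D_P| = e * f
= 10 * 10
= 100

100


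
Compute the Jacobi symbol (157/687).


Compute (157/687) via quadratic reciprocity:
  reciprocity: (157/687) -> +(687/157)
  reduce: (59/157)
  reciprocity: (59/157) -> +(157/59)
  reduce: (39/59)
  reciprocity: (39/59) -> -(59/39)
  reduce: (20/39)
  pull out 2: (2/39) = +1  (since 39 mod 8 = 7)
  pull out 2: (2/39) = +1  (since 39 mod 8 = 7)
  reciprocity: (5/39) -> +(39/5)
  reduce: (4/5)
  pull out 2: (2/5) = -1  (since 5 mod 8 = 5)
  pull out 2: (2/5) = -1  (since 5 mod 8 = 5)
  (1/5) = 1
Product of signs = -1

-1


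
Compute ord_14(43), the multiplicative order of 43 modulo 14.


We want ord_14(43), the smallest k >= 1 with 43^k = 1 mod 14.
n = 14 = 2 * 7, phi(14) = 6; the order divides phi(n).
Divisors of 6: 1, 2, 3, 6
Repeated squaring mod 14: 43^1 = 1, 43^2 = 1, 43^4 = 1
Test divisors in increasing order:
  k=1: 43^1 = 1 mod 14  <- first divisor giving 1
Order = 1

1


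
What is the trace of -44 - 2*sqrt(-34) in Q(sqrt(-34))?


Tr(a + b*sqrt(d)) = (a + b*sqrt(d)) + (a - b*sqrt(d)) = 2a
= 2 * (-44)
= -88

-88


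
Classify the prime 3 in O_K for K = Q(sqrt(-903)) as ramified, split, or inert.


K = Q(sqrt(-903)). Since d mod 4 = 1, disc(K) = -903.
Check p | disc: -903 mod 3 = 0.
p divides disc, so p ramifies: (p) = P^2 with e=2, f=1, g=1.
Therefore p is ramified.

ramified


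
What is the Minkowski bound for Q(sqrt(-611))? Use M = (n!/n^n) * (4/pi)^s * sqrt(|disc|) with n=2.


d = -611, d mod 4 = 1, so disc(K) = d = -611; |disc(K)| = 611
Imaginary quadratic field, so n = 2, s = r2 = 1, r1 = 0
M = (n!/n^n) * (4/pi)^s * sqrt(|disc(K)|) = (2!/2^2) * (4/pi)^1 * sqrt(611)
= 0.5 * 1.273240 * 24.718414
= 15.7362

15.7362


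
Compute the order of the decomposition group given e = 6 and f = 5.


|D_P| = e * f
= 6 * 5
= 30

30


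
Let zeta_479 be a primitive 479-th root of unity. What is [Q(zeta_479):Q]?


The degree equals Euler's totient phi(479).
479 = 479
phi(479) = 478

478


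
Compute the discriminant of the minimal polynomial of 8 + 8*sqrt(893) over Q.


The element 8 + 8*sqrt(893) has minimal polynomial:
x^2 - 16*x - 57088
Discriminant = (-16)^2 - 4*(-57088)
= 256 + 228352
= 228608

228608


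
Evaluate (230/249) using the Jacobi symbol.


Compute (230/249) via quadratic reciprocity:
  pull out 2: (2/249) = +1  (since 249 mod 8 = 1)
  reciprocity: (115/249) -> +(249/115)
  reduce: (19/115)
  reciprocity: (19/115) -> -(115/19)
  reduce: (1/19)
  (1/19) = 1
Product of signs = -1

-1


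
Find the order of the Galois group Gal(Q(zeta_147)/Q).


|Gal(Q(zeta_147)/Q)| = phi(147)
= 84

84


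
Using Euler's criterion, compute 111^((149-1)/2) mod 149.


p = 149 is prime and the exponent is (p-1)/2 = 74, so by Euler's criterion 111^74 = (111/149) = +1 or -1 mod 149.
Compute by square-and-multiply:
  74 = 64 + 8 + 2 (binary 1001010)
  Repeated squaring mod 149: 111^1 = 111, 111^2 = 103, 111^4 = 30, 111^8 = 6, 111^16 = 36, 111^32 = 104, 111^64 = 88
  111^74 = 111^64 * 111^8 * 111^2 = 88 * 6 * 103 mod 149
    88 * 6 = 528 = 81 mod 149
    81 * 103 = 8343 = 148 mod 149
  111^74 = 148 mod 149
Result 148 = p - 1 = -1 mod 149: 111 is a quadratic non-residue mod 149. As a residue in [0, p-1] the value is 148.
111^74 mod 149 = 148

148


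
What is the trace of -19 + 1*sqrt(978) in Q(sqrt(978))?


Tr(a + b*sqrt(d)) = (a + b*sqrt(d)) + (a - b*sqrt(d)) = 2a
= 2 * (-19)
= -38

-38


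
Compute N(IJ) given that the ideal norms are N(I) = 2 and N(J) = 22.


N(IJ) = N(I) * N(J)
= 2 * 22
= 44

44


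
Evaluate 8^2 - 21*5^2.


x^2 - d*y^2
= 8^2 - 21*5^2
= 64 - 525
= -461

-461


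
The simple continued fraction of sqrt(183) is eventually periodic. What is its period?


Run the CF algorithm for sqrt(183).
a_0 = floor(sqrt(183)) = 13; set m_0=0, q_0=1.
Recurrence: m' = q*a - m,  q' = (d - m'^2)/q,  a' = floor((a_0 + m')/q').
  step 1: m=13, q=14, a=1
  step 2: m=1, q=13, a=1
  step 3: m=12, q=3, a=8
  step 4: m=12, q=13, a=1
  step 5: m=1, q=14, a=1
  step 6: m=13, q=1, a=26
a_6 = 2*a_0 = 26, so the period closes here.
sqrt(183) = [13; 1, 1, 8, 1, 1, 26]
Period length = 6

6


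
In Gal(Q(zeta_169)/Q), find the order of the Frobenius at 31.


The Frobenius at p in Gal(Q(zeta_n)/Q) = (Z/nZ)* is the class of p, so its order is ord_169(31), the smallest k >= 1 with 31^k = 1 mod 169.
n = 169 = 13^2, phi(169) = 156; the order divides phi(n).
Divisors of 156: 1, 2, 3, 4, 6, 12, 13, 26, 39, 52, 78, 156
Repeated squaring mod 169: 31^1 = 31, 31^2 = 116, 31^4 = 105, 31^8 = 40, 31^16 = 79, 31^32 = 157, 31^64 = 144, 31^128 = 118
Test divisors in increasing order:
  k=1: 31^1 = 31 mod 169
  k=2: 31^2 = 116 mod 169
  k=3: 31^3 = 116 * 31 = 47 mod 169
  k=4: 31^4 = 105 mod 169
  k=6: 31^6 = 105 * 116 = 12 mod 169
  k=12: 31^12 = 40 * 105 = 144 mod 169
  k=13: 31^13 = 40 * 105 * 31 = 70 mod 169
  k=26: 31^26 = 79 * 40 * 116 = 168 mod 169
  k=39: 31^39 = 157 * 105 * 116 * 31 = 99 mod 169
  k=52: 31^52 = 157 * 79 * 105 = 1 mod 169  <- first divisor giving 1
Order = 52

52


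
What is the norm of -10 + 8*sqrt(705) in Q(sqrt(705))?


N(a + b*sqrt(d)) = a^2 - d*b^2
= (-10)^2 - (705)*(8)^2
= 100 - 45120
= -45020

-45020


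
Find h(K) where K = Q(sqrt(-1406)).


K = Q(sqrt(-1406)). d mod 4 = 2, so D = disc(K) = 4d = -5624
h(K) equals the number of primitive reduced positive-definite forms (a, b, c) = a*x^2 + b*x*y + c*y^2 with b^2 - 4ac = D,
where reduced means |b| <= a <= c, with b >= 0 whenever |b| = a or a = c, and primitive means gcd(a, b, c) = 1.
Reduced forces 3a^2 <= |D| = 5624, so 1 <= a <= 43; b must have the parity of D, and c = (b^2 - D)/(4a) must be an integer >= a.
Enumerate a = 1..43, b in [-a, a]:
  a=1: (1, 0, 1406)  [1]
  a=2: (2, 0, 703)  [1]
  a=3: (3, -2, 469), (3, 2, 469)  [2]
  a=4: none
  a=5: (5, -4, 282), (5, 4, 282)  [2]
  a=6: (6, -4, 235), (6, 4, 235)  [2]
  a=7: (7, -2, 201), (7, 2, 201)  [2]
  a=8: none
  a=9: (9, -8, 158), (9, 8, 158)  [2]
  a=10: (10, -4, 141), (10, 4, 141)  [2]
  a=11..13: none
  a=14: (14, -12, 103), (14, 12, 103)  [2]
  a=15: (15, -14, 97), (15, -4, 94), (15, 4, 94), (15, 14, 97)  [4]
  a=16..17: none
  a=18: (18, -8, 79), (18, 8, 79)  [2]
  a=19: (19, 0, 74)  [1]
  a=20: none
  a=21: (21, -16, 70), (21, -2, 67), (21, 2, 67), (21, 16, 70)  [4]
  a=22..24: none
  a=25: (25, -24, 62), (25, 24, 62)  [2]
  a=26: none
  a=27: (27, -10, 53), (27, 10, 53)  [2]
  a=28..29: none
  a=30: (30, -16, 49), (30, -4, 47), (30, 4, 47), (30, 16, 49)  [4]
  a=31: (31, -24, 50), (31, 24, 50)  [2]
  a=32..34: none
  a=35: (35, -26, 45), (35, -16, 42), (35, 16, 42), (35, 26, 45)  [4]
  a=36: none
  a=37: (37, 0, 38)  [1]
  a=38..41: none
  a=42: (42, -40, 43), (42, 40, 43)  [2]
  a=43: none
Total reduced forms: 1 + 1 + 2 + 2 + 2 + 2 + 2 + 2 + 2 + 4 + 2 + 1 + 4 + 2 + 2 + 4 + 2 + 4 + 1 + 2 = 44
h = 44

44


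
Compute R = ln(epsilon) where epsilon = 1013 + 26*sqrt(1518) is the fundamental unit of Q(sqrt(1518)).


epsilon = 1013 + 26*sqrt(1518)
= 2025.9995
R = ln(2025.9995)
= 7.6138

7.6138


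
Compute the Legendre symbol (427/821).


p = 821 is prime, so compute (427/821) with the reciprocity algorithm (Jacobi-symbol steps: pull out 2s via (2/n), flip via reciprocity, reduce):
  reciprocity: (427/821) -> +(821/427)
  reduce: (394/427)
  pull out 2: (2/427) = -1  (since 427 mod 8 = 3)
  reciprocity: (197/427) -> +(427/197)
  reduce: (33/197)
  reciprocity: (33/197) -> +(197/33)
  reduce: (32/33)
  pull out 2: (2/33) = +1  (since 33 mod 8 = 1)
  pull out 2: (2/33) = +1  (since 33 mod 8 = 1)
  pull out 2: (2/33) = +1  (since 33 mod 8 = 1)
  pull out 2: (2/33) = +1  (since 33 mod 8 = 1)
  pull out 2: (2/33) = +1  (since 33 mod 8 = 1)
  (1/33) = 1
Product of signs = -1
(427/821) = -1

-1


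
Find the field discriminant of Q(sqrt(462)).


For K = Q(sqrt(d)) with d squarefree: disc(K) = d if d = 1 mod 4, and disc(K) = 4d if d = 2 or 3 mod 4.
Here d = 462, and d mod 4 = 2.
d = 2 mod 4, not 1 (O_K = Z[sqrt(d)]), so disc(K) = 4d = 4 * (462) = 1848

1848


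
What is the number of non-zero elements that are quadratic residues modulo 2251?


For prime p, the number of non-zero quadratic residues is (p-1)/2.
= (2251-1)/2
= 1125

1125


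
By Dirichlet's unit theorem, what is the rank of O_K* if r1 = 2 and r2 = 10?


By Dirichlet's unit theorem:
rank = r1 + r2 - 1
= 2 + 10 - 1
= 11

11


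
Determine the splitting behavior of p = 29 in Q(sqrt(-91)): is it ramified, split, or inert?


K = Q(sqrt(-91)). Since d mod 4 = 1, disc(K) = -91.
Check p | disc: -91 mod 29 = 25.
p does not divide disc. Compute Legendre symbol (d/p):
25^((29-1)/2) mod 29 = 1
(d/p) = 1, so p splits: (p) = P*P' with e=1, f=1, g=2.
Therefore p is split.

split


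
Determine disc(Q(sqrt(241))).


For K = Q(sqrt(d)) with d squarefree: disc(K) = d if d = 1 mod 4, and disc(K) = 4d if d = 2 or 3 mod 4.
Here d = 241, and d mod 4 = 1.
d = 1 mod 4 (O_K = Z[(1+sqrt(d))/2]), so disc(K) = d = 241

241


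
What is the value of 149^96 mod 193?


p = 193 is prime and the exponent is (p-1)/2 = 96, so by Euler's criterion 149^96 = (149/193) = +1 or -1 mod 193.
Compute by square-and-multiply:
  96 = 64 + 32 (binary 1100000)
  Repeated squaring mod 193: 149^1 = 149, 149^2 = 6, 149^4 = 36, 149^8 = 138, 149^16 = 130, 149^32 = 109, 149^64 = 108
  149^96 = 149^64 * 149^32 = 108 * 109 mod 193
    108 * 109 = 11772 = 192 mod 193
  149^96 = 192 mod 193
Result 192 = p - 1 = -1 mod 193: 149 is a quadratic non-residue mod 193. As a residue in [0, p-1] the value is 192.
149^96 mod 193 = 192

192


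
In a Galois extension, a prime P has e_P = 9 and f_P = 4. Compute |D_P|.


|D_P| = e * f
= 9 * 4
= 36

36


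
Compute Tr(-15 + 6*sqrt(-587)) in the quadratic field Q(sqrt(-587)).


Tr(a + b*sqrt(d)) = (a + b*sqrt(d)) + (a - b*sqrt(d)) = 2a
= 2 * (-15)
= -30

-30


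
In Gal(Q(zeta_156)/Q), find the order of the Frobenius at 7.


The Frobenius at p in Gal(Q(zeta_n)/Q) = (Z/nZ)* is the class of p, so its order is ord_156(7), the smallest k >= 1 with 7^k = 1 mod 156.
n = 156 = 2^2 * 3 * 13, phi(156) = 48; the order divides phi(n).
Divisors of 48: 1, 2, 3, 4, 6, 8, 12, 16, 24, 48
Repeated squaring mod 156: 7^1 = 7, 7^2 = 49, 7^4 = 61, 7^8 = 133, 7^16 = 61, 7^32 = 133
Test divisors in increasing order:
  k=1: 7^1 = 7 mod 156
  k=2: 7^2 = 49 mod 156
  k=3: 7^3 = 49 * 7 = 31 mod 156
  k=4: 7^4 = 61 mod 156
  k=6: 7^6 = 61 * 49 = 25 mod 156
  k=8: 7^8 = 133 mod 156
  k=12: 7^12 = 133 * 61 = 1 mod 156  <- first divisor giving 1
Order = 12

12


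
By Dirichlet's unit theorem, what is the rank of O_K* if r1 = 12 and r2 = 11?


By Dirichlet's unit theorem:
rank = r1 + r2 - 1
= 12 + 11 - 1
= 22

22


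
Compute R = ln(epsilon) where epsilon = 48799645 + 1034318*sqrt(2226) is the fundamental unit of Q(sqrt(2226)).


epsilon = 48799645 + 1034318*sqrt(2226)
= 9.7599e+07
R = ln(9.7599e+07)
= 18.3964

18.3964


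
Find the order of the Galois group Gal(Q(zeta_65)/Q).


|Gal(Q(zeta_65)/Q)| = phi(65)
= 48

48


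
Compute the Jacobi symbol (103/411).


Compute (103/411) via quadratic reciprocity:
  reciprocity: (103/411) -> -(411/103)
  reduce: (102/103)
  pull out 2: (2/103) = +1  (since 103 mod 8 = 7)
  reciprocity: (51/103) -> -(103/51)
  reduce: (1/51)
  (1/51) = 1
Product of signs = 1

1


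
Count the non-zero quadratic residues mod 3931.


For prime p, the number of non-zero quadratic residues is (p-1)/2.
= (3931-1)/2
= 1965

1965


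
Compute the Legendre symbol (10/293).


p = 293 is prime, so compute (10/293) with the reciprocity algorithm (Jacobi-symbol steps: pull out 2s via (2/n), flip via reciprocity, reduce):
  pull out 2: (2/293) = -1  (since 293 mod 8 = 5)
  reciprocity: (5/293) -> +(293/5)
  reduce: (3/5)
  reciprocity: (3/5) -> +(5/3)
  reduce: (2/3)
  pull out 2: (2/3) = -1  (since 3 mod 8 = 3)
  (1/3) = 1
Product of signs = 1
(10/293) = 1

1


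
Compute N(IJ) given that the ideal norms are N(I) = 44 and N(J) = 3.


N(IJ) = N(I) * N(J)
= 44 * 3
= 132

132


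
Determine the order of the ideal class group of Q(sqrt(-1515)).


K = Q(sqrt(-1515)). d mod 4 = 1, so D = disc(K) = d = -1515
h(K) equals the number of primitive reduced positive-definite forms (a, b, c) = a*x^2 + b*x*y + c*y^2 with b^2 - 4ac = D,
where reduced means |b| <= a <= c, with b >= 0 whenever |b| = a or a = c, and primitive means gcd(a, b, c) = 1.
Reduced forces 3a^2 <= |D| = 1515, so 1 <= a <= 22; b must have the parity of D, and c = (b^2 - D)/(4a) must be an integer >= a.
Enumerate a = 1..22, b in [-a, a]:
  a=1: (1, 1, 379)  [1]
  a=2: none
  a=3: (3, 3, 127)  [1]
  a=4: none
  a=5: (5, 5, 77)  [1]
  a=6: none
  a=7: (7, -5, 55), (7, 5, 55)  [2]
  a=8..10: none
  a=11: (11, -5, 35), (11, 5, 35)  [2]
  a=12..14: none
  a=15: (15, 15, 29)  [1]
  a=16: none
  a=17: (17, -7, 23), (17, 7, 23)  [2]
  a=18: none
  a=19: (19, -9, 21), (19, 9, 21)  [2]
  a=20..22: none
Total reduced forms: 1 + 1 + 1 + 2 + 2 + 1 + 2 + 2 = 12
h = 12

12
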